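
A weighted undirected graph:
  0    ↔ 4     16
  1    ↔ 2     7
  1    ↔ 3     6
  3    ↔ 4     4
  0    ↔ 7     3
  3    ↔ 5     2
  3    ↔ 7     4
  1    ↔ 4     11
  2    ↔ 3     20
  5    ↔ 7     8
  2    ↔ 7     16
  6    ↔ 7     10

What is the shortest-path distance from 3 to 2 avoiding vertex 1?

A few of the 3→2 routes:
3-2: 20
3-7-2: 4 + 16 = 20
3-5-7-2: 2 + 8 + 16 = 26
Best route has total 20.

20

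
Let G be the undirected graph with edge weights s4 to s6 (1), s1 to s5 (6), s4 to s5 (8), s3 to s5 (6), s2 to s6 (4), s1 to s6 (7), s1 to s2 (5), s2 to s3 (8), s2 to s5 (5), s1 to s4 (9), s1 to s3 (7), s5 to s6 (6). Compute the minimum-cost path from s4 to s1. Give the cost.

8

A few of the s4→s1 routes:
s4 - s6 - s1: 1 + 7 = 8
s4 - s6 - s2 - s1: 1 + 4 + 5 = 10
s4 - s1: 9
The minimum is 8.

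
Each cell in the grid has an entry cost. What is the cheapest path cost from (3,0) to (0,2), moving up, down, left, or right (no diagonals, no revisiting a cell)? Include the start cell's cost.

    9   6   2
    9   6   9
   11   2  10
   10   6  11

Path [3,0] → [3,1] → [2,1] → [1,1] → [0,1] → [0,2]: 10 + 6 + 2 + 6 + 6 + 2 = 32.

32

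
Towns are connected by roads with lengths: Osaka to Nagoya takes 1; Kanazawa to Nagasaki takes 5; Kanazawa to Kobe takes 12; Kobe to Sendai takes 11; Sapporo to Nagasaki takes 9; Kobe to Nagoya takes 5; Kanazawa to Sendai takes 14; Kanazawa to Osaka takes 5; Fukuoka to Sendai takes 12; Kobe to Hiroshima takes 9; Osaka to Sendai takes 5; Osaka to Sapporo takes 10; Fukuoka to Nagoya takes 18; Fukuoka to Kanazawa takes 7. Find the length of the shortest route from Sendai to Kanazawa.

Some routes from Sendai to Kanazawa:
Sendai - Kanazawa: 14
Sendai - Osaka - Kanazawa: 5 + 5 = 10
Sendai - Fukuoka - Kanazawa: 12 + 7 = 19
Sendai - Kobe - Nagoya - Osaka - Kanazawa: 11 + 5 + 1 + 5 = 22
Best route has total 10.

10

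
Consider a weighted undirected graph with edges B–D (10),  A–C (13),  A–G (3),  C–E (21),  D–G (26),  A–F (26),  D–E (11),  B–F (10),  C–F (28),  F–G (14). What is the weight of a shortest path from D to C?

32

A few of the D→C routes:
D → G → A → C: 26 + 3 + 13 = 42
D → B → F → C: 10 + 10 + 28 = 48
D → E → C: 11 + 21 = 32
D → B → F → G → A → C: 10 + 10 + 14 + 3 + 13 = 50
Shortest: 32.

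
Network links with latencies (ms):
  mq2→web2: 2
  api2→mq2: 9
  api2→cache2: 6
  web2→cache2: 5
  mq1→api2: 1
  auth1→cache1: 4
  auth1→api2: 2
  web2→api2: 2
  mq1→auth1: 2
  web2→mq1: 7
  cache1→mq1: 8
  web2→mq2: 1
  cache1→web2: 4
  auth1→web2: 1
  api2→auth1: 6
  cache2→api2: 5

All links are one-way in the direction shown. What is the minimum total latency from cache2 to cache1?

Candidate routes:
cache2-api2-mq2-web2-mq1-auth1-cache1: 5 + 9 + 2 + 7 + 2 + 4 = 29
cache2-api2-auth1-cache1: 5 + 6 + 4 = 15
The minimum is 15 ms.

15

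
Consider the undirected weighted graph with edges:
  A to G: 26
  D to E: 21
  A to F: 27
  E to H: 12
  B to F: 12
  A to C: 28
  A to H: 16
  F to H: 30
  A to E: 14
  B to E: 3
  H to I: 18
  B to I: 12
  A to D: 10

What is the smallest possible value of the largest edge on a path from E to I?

12

Some routes from E to I:
E→B→I: max(3, 12) = 12
E→H→I: max(12, 18) = 18
E→D→A→H→I: max(21, 10, 16, 18) = 21
E→A→H→I: max(14, 16, 18) = 18
Best route has worst link 12.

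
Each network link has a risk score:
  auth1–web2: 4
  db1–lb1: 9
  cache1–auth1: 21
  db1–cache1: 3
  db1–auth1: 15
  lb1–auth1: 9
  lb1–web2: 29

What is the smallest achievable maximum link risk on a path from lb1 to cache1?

9

Checking several routes:
lb1→db1→cache1: max(9, 3) = 9
lb1→auth1→cache1: max(9, 21) = 21
lb1→auth1→db1→cache1: max(9, 15, 3) = 15
lb1→db1→auth1→cache1: max(9, 15, 21) = 21
Smallest bottleneck: 9.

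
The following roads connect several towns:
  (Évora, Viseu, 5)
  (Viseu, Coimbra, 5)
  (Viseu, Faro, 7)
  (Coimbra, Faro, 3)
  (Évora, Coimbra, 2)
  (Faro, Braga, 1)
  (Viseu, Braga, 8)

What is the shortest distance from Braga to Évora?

A few of the Braga→Évora routes:
Braga-Faro-Coimbra-Évora: 1 + 3 + 2 = 6
Braga-Faro-Viseu-Évora: 1 + 7 + 5 = 13
Braga-Faro-Coimbra-Viseu-Évora: 1 + 3 + 5 + 5 = 14
Braga-Viseu-Coimbra-Évora: 8 + 5 + 2 = 15
Braga-Viseu-Évora: 8 + 5 = 13
Shortest: 6.

6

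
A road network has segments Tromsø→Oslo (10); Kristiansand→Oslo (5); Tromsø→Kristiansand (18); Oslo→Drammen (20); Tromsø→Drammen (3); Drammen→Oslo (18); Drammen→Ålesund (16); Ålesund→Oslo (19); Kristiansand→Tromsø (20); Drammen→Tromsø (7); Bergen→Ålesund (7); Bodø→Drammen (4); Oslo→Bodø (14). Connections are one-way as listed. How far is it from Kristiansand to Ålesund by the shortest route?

Some routes from Kristiansand to Ålesund:
Kristiansand - Tromsø - Drammen - Ålesund: 20 + 3 + 16 = 39
Kristiansand - Tromsø - Oslo - Bodø - Drammen - Ålesund: 20 + 10 + 14 + 4 + 16 = 64
Kristiansand - Oslo - Drammen - Ålesund: 5 + 20 + 16 = 41
Kristiansand - Oslo - Bodø - Drammen - Ålesund: 5 + 14 + 4 + 16 = 39
The minimum is 39.

39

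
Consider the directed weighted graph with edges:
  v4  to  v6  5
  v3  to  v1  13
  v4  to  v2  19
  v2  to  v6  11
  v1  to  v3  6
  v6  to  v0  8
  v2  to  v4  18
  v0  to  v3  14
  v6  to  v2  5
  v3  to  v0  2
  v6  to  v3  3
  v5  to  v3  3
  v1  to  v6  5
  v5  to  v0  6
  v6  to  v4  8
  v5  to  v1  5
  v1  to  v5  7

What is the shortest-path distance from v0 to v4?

Paths from v0 to v4:
v0 -> v3 -> v1 -> v6 -> v2 -> v4: 14 + 13 + 5 + 5 + 18 = 55
v0 -> v3 -> v1 -> v6 -> v4: 14 + 13 + 5 + 8 = 40
Best route has total 40.

40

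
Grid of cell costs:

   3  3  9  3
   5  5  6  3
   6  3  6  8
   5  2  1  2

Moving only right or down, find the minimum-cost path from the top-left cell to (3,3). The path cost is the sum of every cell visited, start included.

Best path: r0c0 → r0c1 → r1c1 → r2c1 → r3c1 → r3c2 → r3c3
Cost: 3 + 3 + 5 + 3 + 2 + 1 + 2 = 19

19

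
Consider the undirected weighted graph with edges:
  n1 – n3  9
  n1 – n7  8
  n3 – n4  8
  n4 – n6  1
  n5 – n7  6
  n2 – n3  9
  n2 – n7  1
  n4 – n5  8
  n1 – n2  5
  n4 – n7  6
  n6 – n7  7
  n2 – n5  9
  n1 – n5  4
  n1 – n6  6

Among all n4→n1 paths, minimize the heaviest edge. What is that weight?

6

Some routes from n4 to n1:
n4→n7→n2→n1: max(6, 1, 5) = 6
n4→n7→n5→n1: max(6, 6, 4) = 6
n4→n6→n1: max(1, 6) = 6
Smallest bottleneck: 6.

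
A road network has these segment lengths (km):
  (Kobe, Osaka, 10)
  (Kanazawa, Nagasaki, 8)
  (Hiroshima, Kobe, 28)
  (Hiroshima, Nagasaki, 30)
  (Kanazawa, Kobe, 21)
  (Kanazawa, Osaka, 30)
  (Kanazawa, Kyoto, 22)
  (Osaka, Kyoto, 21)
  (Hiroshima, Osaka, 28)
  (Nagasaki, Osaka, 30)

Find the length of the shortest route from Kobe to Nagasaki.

Some routes from Kobe to Nagasaki:
Kobe → Osaka → Kanazawa → Nagasaki: 10 + 30 + 8 = 48
Kobe → Osaka → Kyoto → Kanazawa → Nagasaki: 10 + 21 + 22 + 8 = 61
Kobe → Osaka → Nagasaki: 10 + 30 = 40
Kobe → Hiroshima → Nagasaki: 28 + 30 = 58
Kobe → Kanazawa → Nagasaki: 21 + 8 = 29
Kobe → Osaka → Hiroshima → Nagasaki: 10 + 28 + 30 = 68
Shortest: 29 km.

29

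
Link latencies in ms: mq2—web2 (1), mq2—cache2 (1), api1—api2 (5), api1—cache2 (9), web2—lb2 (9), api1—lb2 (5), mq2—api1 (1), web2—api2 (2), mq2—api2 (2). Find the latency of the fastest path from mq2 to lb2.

6

Checking several routes:
mq2 - cache2 - api1 - lb2: 1 + 9 + 5 = 15
mq2 - api2 - api1 - lb2: 2 + 5 + 5 = 12
mq2 - api2 - web2 - lb2: 2 + 2 + 9 = 13
mq2 - web2 - lb2: 1 + 9 = 10
mq2 - api1 - lb2: 1 + 5 = 6
mq2 - web2 - api2 - api1 - lb2: 1 + 2 + 5 + 5 = 13
Shortest: 6 ms.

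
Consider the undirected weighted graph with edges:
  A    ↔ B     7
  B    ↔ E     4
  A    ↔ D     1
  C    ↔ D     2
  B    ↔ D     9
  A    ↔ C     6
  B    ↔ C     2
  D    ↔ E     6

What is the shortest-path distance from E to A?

7

Checking several routes:
E → D → A: 6 + 1 = 7
E → B → C → D → A: 4 + 2 + 2 + 1 = 9
E → B → A: 4 + 7 = 11
Best route has total 7.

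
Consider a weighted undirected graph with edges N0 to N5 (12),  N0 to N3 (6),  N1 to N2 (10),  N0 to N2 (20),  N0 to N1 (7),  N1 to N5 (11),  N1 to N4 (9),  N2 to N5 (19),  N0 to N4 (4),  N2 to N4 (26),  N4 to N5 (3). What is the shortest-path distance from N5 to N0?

7

Comparing a few candidate routes:
N5→N1→N4→N0: 11 + 9 + 4 = 24
N5→N4→N0: 3 + 4 = 7
N5→N4→N1→N0: 3 + 9 + 7 = 19
N5→N0: 12
N5→N1→N0: 11 + 7 = 18
N5→N2→N1→N0: 19 + 10 + 7 = 36
Best route has total 7.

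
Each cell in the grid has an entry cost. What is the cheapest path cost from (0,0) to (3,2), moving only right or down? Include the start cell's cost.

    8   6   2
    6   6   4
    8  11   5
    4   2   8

33

Take [0,0] → [0,1] → [0,2] → [1,2] → [2,2] → [3,2] for a total of 8 + 6 + 2 + 4 + 5 + 8 = 33.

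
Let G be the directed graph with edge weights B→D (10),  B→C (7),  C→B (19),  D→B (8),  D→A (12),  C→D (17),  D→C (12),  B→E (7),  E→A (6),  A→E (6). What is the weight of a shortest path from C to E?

Paths from C to E:
C→B→E: 19 + 7 = 26
C→D→A→E: 17 + 12 + 6 = 35
C→D→B→E: 17 + 8 + 7 = 32
C→B→D→A→E: 19 + 10 + 12 + 6 = 47
The minimum is 26.

26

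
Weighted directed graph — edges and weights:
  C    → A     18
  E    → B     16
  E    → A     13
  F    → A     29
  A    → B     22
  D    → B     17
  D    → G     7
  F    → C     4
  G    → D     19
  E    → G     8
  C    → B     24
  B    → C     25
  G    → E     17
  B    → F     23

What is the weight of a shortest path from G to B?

33

Paths from G to B:
G -> E -> A -> B: 17 + 13 + 22 = 52
G -> E -> B: 17 + 16 = 33
G -> D -> B: 19 + 17 = 36
Shortest: 33.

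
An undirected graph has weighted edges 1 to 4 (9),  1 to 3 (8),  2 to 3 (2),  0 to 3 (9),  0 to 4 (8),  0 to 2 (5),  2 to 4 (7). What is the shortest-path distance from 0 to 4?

Paths from 0 to 4:
0-2-3-1-4: 5 + 2 + 8 + 9 = 24
0-2-4: 5 + 7 = 12
0-3-1-4: 9 + 8 + 9 = 26
0-4: 8
0-3-2-4: 9 + 2 + 7 = 18
Best route has total 8.

8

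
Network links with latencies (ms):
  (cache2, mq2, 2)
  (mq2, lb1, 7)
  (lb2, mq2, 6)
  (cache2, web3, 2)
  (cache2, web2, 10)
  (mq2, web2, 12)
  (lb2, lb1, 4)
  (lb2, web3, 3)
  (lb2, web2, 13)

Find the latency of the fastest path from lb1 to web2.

17

A few of the lb1→web2 routes:
lb1 - lb2 - web2: 4 + 13 = 17
lb1 - lb2 - web3 - cache2 - web2: 4 + 3 + 2 + 10 = 19
lb1 - mq2 - web2: 7 + 12 = 19
lb1 - lb2 - mq2 - cache2 - web2: 4 + 6 + 2 + 10 = 22
lb1 - lb2 - mq2 - web2: 4 + 6 + 12 = 22
lb1 - mq2 - cache2 - web2: 7 + 2 + 10 = 19
Best route has total 17 ms.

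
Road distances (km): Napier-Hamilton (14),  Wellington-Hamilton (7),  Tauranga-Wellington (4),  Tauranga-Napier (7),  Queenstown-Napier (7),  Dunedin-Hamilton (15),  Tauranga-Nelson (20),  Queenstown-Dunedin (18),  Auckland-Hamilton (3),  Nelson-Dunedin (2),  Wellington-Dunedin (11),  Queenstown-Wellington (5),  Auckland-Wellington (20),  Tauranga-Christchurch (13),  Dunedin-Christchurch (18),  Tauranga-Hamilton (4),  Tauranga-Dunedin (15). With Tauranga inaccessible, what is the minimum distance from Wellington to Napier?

Checking several routes:
Wellington→Queenstown→Napier: 5 + 7 = 12
Wellington→Dunedin→Queenstown→Napier: 11 + 18 + 7 = 36
Wellington→Hamilton→Napier: 7 + 14 = 21
Best route has total 12 km.

12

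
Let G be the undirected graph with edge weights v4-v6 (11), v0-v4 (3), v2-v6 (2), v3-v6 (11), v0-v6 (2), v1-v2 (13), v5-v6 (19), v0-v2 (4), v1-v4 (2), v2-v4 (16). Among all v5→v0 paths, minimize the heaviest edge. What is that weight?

Checking several routes:
v5 -> v6 -> v2 -> v0: max(19, 2, 4) = 19
v5 -> v6 -> v2 -> v1 -> v4 -> v0: max(19, 2, 13, 2, 3) = 19
v5 -> v6 -> v4 -> v0: max(19, 11, 3) = 19
v5 -> v6 -> v2 -> v4 -> v0: max(19, 2, 16, 3) = 19
Best route has worst link 19.

19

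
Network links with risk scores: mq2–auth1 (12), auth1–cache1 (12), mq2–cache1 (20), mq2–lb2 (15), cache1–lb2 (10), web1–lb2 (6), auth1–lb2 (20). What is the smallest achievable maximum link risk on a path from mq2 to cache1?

Some routes from mq2 to cache1:
mq2 -> cache1: max(20) = 20
mq2 -> lb2 -> cache1: max(15, 10) = 15
mq2 -> auth1 -> cache1: max(12, 12) = 12
The minimum achievable maximum is 12.

12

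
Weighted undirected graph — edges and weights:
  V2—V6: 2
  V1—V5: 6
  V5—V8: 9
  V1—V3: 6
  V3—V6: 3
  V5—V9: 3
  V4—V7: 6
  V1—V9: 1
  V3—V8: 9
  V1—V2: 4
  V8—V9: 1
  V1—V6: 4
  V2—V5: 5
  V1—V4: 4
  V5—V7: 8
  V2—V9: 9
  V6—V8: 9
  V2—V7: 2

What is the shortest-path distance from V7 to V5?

Some routes from V7 to V5:
V7 → V2 → V1 → V9 → V5: 2 + 4 + 1 + 3 = 10
V7 → V2 → V5: 2 + 5 = 7
V7 → V5: 8
The minimum is 7.

7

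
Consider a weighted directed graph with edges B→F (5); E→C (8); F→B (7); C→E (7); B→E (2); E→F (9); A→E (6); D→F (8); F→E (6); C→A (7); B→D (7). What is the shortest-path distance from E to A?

15

Candidate routes:
E -> C -> A: 8 + 7 = 15
Best route has total 15.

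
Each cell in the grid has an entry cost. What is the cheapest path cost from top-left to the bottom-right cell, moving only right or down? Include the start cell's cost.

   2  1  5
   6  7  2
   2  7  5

Best path: (0,0) -> (0,1) -> (0,2) -> (1,2) -> (2,2)
Cost: 2 + 1 + 5 + 2 + 5 = 15

15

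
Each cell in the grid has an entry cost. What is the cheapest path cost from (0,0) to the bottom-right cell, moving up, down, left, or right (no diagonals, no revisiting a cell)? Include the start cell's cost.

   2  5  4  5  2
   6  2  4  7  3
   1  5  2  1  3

19

Path (0,0)→(0,1)→(1,1)→(1,2)→(2,2)→(2,3)→(2,4): 2 + 5 + 2 + 4 + 2 + 1 + 3 = 19.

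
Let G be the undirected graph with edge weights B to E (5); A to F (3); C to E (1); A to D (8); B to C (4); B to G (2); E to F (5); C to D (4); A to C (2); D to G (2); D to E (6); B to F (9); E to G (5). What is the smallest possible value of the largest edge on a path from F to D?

4

Some routes from F to D:
F → A → C → D: max(3, 2, 4) = 4
F → E → B → C → D: max(5, 5, 4, 4) = 5
F → A → C → B → G → D: max(3, 2, 4, 2, 2) = 4
The minimum achievable maximum is 4.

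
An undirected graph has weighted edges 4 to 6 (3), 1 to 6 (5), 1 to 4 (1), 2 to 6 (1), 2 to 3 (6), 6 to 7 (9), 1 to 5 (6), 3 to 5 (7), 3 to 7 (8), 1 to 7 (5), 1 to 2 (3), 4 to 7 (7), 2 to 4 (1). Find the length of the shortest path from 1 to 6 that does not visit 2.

4

Some routes from 1 to 6 avoiding 2:
1 → 7 → 6: 5 + 9 = 14
1 → 4 → 6: 1 + 3 = 4
1 → 5 → 3 → 7 → 6: 6 + 7 + 8 + 9 = 30
1 → 4 → 7 → 6: 1 + 7 + 9 = 17
1 → 6: 5
1 → 7 → 4 → 6: 5 + 7 + 3 = 15
Shortest: 4.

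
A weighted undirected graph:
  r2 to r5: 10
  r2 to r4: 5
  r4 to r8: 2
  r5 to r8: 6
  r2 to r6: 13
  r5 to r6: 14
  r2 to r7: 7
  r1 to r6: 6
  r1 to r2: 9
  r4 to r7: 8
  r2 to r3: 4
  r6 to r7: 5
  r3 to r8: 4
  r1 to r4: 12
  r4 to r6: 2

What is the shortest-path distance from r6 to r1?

Checking several routes:
r6 → r2 → r1: 13 + 9 = 22
r6 → r4 → r8 → r3 → r2 → r1: 2 + 2 + 4 + 4 + 9 = 21
r6 → r1: 6
r6 → r4 → r1: 2 + 12 = 14
r6 → r7 → r2 → r1: 5 + 7 + 9 = 21
r6 → r4 → r2 → r1: 2 + 5 + 9 = 16
Shortest: 6.

6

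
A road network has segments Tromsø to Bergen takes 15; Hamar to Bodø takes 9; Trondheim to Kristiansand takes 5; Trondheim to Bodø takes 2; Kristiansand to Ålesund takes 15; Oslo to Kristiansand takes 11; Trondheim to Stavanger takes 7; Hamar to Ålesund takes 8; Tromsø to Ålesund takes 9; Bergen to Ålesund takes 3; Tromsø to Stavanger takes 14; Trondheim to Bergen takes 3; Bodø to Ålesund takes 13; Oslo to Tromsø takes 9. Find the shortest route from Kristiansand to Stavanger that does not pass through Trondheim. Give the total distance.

Paths from Kristiansand to Stavanger avoiding Trondheim:
Kristiansand → Ålesund → Bergen → Tromsø → Stavanger: 15 + 3 + 15 + 14 = 47
Kristiansand → Ålesund → Tromsø → Stavanger: 15 + 9 + 14 = 38
Kristiansand → Oslo → Tromsø → Stavanger: 11 + 9 + 14 = 34
Shortest: 34.

34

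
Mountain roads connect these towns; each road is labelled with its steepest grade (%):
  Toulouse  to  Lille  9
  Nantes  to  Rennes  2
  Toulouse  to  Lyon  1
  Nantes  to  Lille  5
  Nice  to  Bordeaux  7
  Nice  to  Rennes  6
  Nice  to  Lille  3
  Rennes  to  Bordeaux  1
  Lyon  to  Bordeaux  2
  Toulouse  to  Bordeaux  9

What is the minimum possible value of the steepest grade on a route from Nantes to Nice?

Checking several routes:
Nantes→Lille→Nice: max(5, 3) = 5
Nantes→Rennes→Bordeaux→Toulouse→Lille→Nice: max(2, 1, 9, 9, 3) = 9
Nantes→Rennes→Bordeaux→Lyon→Toulouse→Lille→Nice: max(2, 1, 2, 1, 9, 3) = 9
Nantes→Rennes→Bordeaux→Nice: max(2, 1, 7) = 7
Nantes→Lille→Toulouse→Lyon→Bordeaux→Nice: max(5, 9, 1, 2, 7) = 9
Nantes→Rennes→Nice: max(2, 6) = 6
Best route has worst link 5%.

5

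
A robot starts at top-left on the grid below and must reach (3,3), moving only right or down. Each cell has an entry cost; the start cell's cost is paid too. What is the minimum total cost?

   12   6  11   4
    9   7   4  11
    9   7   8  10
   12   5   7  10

Cheapest: (0,0) (0,1) (1,1) (1,2) (2,2) (3,2) (3,3)
  12 + 6 + 7 + 4 + 8 + 7 + 10 = 54
(Top row then right column would cost 64.)

54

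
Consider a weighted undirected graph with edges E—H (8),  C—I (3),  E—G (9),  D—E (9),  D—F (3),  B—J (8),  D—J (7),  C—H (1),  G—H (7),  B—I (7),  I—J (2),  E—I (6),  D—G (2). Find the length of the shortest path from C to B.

A few of the C→B routes:
C -> H -> E -> I -> B: 1 + 8 + 6 + 7 = 22
C -> H -> E -> I -> J -> B: 1 + 8 + 6 + 2 + 8 = 25
C -> H -> G -> D -> J -> B: 1 + 7 + 2 + 7 + 8 = 25
C -> I -> J -> B: 3 + 2 + 8 = 13
C -> I -> B: 3 + 7 = 10
Shortest: 10.

10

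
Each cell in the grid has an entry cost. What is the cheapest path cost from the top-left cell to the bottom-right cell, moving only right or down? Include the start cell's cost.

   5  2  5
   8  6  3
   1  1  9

23

Cheapest: [0,0] → [0,1] → [1,1] → [2,1] → [2,2]
  5 + 2 + 6 + 1 + 9 = 23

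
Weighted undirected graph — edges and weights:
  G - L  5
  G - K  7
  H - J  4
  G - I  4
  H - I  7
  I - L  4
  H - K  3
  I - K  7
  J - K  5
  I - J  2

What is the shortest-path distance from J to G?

A few of the J→G routes:
J-H-K-G: 4 + 3 + 7 = 14
J-H-I-G: 4 + 7 + 4 = 15
J-K-G: 5 + 7 = 12
J-I-G: 2 + 4 = 6
J-I-L-G: 2 + 4 + 5 = 11
Shortest: 6.

6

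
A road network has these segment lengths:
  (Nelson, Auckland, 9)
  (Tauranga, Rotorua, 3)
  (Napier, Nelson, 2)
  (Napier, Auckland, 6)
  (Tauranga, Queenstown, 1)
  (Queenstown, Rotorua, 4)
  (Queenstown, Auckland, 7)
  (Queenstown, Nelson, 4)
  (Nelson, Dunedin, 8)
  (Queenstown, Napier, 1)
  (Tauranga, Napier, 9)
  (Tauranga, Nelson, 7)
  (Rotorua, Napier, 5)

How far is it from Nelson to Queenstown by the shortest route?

Checking several routes:
Nelson-Queenstown: 4
Nelson-Napier-Rotorua-Tauranga-Queenstown: 2 + 5 + 3 + 1 = 11
Nelson-Napier-Queenstown: 2 + 1 = 3
Nelson-Tauranga-Queenstown: 7 + 1 = 8
Shortest: 3.

3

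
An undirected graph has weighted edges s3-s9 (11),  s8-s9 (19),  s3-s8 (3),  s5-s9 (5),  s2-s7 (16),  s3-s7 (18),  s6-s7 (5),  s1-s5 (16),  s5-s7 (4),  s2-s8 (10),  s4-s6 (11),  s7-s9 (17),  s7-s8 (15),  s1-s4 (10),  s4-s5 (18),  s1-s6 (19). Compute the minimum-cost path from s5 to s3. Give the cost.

Some routes from s5 to s3:
s5→s7→s3: 4 + 18 = 22
s5→s9→s3: 5 + 11 = 16
s5→s9→s8→s3: 5 + 19 + 3 = 27
s5→s7→s9→s3: 4 + 17 + 11 = 32
s5→s7→s8→s3: 4 + 15 + 3 = 22
The minimum is 16.

16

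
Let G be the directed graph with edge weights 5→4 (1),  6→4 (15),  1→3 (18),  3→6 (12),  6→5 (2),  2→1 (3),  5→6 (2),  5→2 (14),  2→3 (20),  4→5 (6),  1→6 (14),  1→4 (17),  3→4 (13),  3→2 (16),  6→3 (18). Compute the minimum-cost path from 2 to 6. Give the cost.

17

Paths from 2 to 6:
2 -> 3 -> 6: 20 + 12 = 32
2 -> 1 -> 3 -> 4 -> 5 -> 6: 3 + 18 + 13 + 6 + 2 = 42
2 -> 3 -> 4 -> 5 -> 6: 20 + 13 + 6 + 2 = 41
2 -> 1 -> 3 -> 6: 3 + 18 + 12 = 33
2 -> 1 -> 6: 3 + 14 = 17
2 -> 1 -> 4 -> 5 -> 6: 3 + 17 + 6 + 2 = 28
Best route has total 17.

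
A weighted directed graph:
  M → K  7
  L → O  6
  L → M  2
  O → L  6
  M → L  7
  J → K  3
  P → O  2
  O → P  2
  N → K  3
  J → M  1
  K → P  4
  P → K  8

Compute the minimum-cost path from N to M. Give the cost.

Candidate routes:
N - K - P - O - L - M: 3 + 4 + 2 + 6 + 2 = 17
Best route has total 17.

17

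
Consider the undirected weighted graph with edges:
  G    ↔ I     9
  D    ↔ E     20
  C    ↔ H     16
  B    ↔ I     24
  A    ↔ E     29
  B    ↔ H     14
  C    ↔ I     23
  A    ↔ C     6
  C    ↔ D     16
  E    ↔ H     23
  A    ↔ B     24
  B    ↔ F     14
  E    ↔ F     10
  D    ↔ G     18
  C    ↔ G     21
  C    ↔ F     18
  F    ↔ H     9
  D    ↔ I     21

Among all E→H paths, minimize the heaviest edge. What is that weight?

10

A few of the E→H routes:
E - F - H: max(10, 9) = 10
E - F - C - H: max(10, 18, 16) = 18
E - F - B - H: max(10, 14, 14) = 14
E - D - C - F - B - H: max(20, 16, 18, 14, 14) = 20
The minimum achievable maximum is 10.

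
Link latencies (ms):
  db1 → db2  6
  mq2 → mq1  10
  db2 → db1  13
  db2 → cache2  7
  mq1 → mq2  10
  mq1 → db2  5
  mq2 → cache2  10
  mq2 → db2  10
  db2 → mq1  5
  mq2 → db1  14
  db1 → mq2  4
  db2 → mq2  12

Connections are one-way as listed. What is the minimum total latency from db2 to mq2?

Candidate routes:
db2 -> mq1 -> mq2: 5 + 10 = 15
db2 -> db1 -> mq2: 13 + 4 = 17
db2 -> mq2: 12
Best route has total 12 ms.

12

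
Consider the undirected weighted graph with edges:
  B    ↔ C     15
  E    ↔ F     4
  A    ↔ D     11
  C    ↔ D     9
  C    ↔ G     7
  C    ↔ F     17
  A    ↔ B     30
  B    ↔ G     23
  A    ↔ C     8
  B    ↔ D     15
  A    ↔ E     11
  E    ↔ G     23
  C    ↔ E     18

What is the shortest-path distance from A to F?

15

Comparing a few candidate routes:
A-C-G-E-F: 8 + 7 + 23 + 4 = 42
A-C-F: 8 + 17 = 25
A-D-C-F: 11 + 9 + 17 = 37
A-E-F: 11 + 4 = 15
A-D-C-E-F: 11 + 9 + 18 + 4 = 42
A-C-E-F: 8 + 18 + 4 = 30
Shortest: 15.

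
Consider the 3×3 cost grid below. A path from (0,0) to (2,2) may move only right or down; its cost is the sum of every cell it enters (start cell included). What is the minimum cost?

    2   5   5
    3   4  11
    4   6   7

22

Best path: [0,0] [1,0] [1,1] [2,1] [2,2]
Cost: 2 + 3 + 4 + 6 + 7 = 22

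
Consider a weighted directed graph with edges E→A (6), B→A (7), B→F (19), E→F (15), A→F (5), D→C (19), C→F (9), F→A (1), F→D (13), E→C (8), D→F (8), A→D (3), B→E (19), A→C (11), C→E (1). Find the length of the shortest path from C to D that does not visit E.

13

Paths from C to D avoiding E:
C → F → D: 9 + 13 = 22
C → F → A → D: 9 + 1 + 3 = 13
The minimum is 13.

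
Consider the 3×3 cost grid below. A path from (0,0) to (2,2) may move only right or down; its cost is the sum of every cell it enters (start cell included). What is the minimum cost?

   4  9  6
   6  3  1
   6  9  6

Path [0,0] [1,0] [1,1] [1,2] [2,2]: 4 + 6 + 3 + 1 + 6 = 20.
(Top row then right column would cost 26.)

20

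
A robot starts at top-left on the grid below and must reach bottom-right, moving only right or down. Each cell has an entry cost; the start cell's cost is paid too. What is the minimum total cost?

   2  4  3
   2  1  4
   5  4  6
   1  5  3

Best path: (0,0)→(1,0)→(1,1)→(2,1)→(3,1)→(3,2)
Cost: 2 + 2 + 1 + 4 + 5 + 3 = 17
(Top row then right column would cost 22.)

17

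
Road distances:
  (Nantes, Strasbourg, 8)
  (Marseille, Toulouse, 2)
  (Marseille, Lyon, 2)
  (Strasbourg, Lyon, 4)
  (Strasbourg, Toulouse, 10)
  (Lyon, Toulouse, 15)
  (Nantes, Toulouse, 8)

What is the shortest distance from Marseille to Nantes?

A few of the Marseille→Nantes routes:
Marseille - Toulouse - Strasbourg - Nantes: 2 + 10 + 8 = 20
Marseille - Lyon - Strasbourg - Nantes: 2 + 4 + 8 = 14
Marseille - Toulouse - Nantes: 2 + 8 = 10
The minimum is 10.

10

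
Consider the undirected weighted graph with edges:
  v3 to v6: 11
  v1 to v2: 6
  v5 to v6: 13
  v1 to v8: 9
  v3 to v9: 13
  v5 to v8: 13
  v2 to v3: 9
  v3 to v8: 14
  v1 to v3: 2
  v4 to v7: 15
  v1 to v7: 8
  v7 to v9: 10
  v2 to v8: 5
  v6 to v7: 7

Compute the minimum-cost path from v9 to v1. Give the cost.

Some routes from v9 to v1:
v9→v7→v1: 10 + 8 = 18
v9→v3→v2→v1: 13 + 9 + 6 = 28
v9→v3→v1: 13 + 2 = 15
Best route has total 15.

15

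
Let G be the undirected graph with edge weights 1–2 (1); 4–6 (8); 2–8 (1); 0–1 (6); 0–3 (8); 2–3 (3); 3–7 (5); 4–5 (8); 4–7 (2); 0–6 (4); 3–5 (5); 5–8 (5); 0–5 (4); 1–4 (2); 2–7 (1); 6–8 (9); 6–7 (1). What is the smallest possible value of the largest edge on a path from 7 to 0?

4

Checking several routes:
7-4-1-2-8-5-0: max(2, 2, 1, 1, 5, 4) = 5
7-6-0: max(1, 4) = 4
7-2-8-5-0: max(1, 1, 5, 4) = 5
7-4-1-2-3-5-0: max(2, 2, 1, 3, 5, 4) = 5
7-3-2-8-5-0: max(5, 3, 1, 5, 4) = 5
7-3-5-0: max(5, 5, 4) = 5
Best route has worst link 4.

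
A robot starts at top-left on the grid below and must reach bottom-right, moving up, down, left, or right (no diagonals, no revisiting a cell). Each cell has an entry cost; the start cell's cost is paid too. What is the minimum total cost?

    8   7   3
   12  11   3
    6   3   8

29

Cheapest: (0,0)→(0,1)→(0,2)→(1,2)→(2,2)
  8 + 7 + 3 + 3 + 8 = 29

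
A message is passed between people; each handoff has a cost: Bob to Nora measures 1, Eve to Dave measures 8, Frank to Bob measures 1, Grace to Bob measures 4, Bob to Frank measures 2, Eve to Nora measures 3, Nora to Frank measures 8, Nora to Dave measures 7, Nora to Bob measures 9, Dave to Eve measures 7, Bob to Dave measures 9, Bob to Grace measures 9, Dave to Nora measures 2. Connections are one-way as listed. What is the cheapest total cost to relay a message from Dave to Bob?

Paths from Dave to Bob:
Dave-Eve-Nora-Frank-Bob: 7 + 3 + 8 + 1 = 19
Dave-Nora-Bob: 2 + 9 = 11
Dave-Eve-Nora-Bob: 7 + 3 + 9 = 19
Dave-Nora-Frank-Bob: 2 + 8 + 1 = 11
Shortest: 11.

11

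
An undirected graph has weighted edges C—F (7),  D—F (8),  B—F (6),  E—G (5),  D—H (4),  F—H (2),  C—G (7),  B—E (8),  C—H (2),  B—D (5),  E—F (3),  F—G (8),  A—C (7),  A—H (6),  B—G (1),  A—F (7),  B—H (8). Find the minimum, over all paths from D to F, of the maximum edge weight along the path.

4

Some routes from D to F:
D -> B -> G -> C -> H -> F: max(5, 1, 7, 2, 2) = 7
D -> B -> G -> E -> F: max(5, 1, 5, 3) = 5
D -> B -> G -> C -> A -> H -> F: max(5, 1, 7, 7, 6, 2) = 7
D -> B -> F: max(5, 6) = 6
D -> B -> G -> C -> A -> F: max(5, 1, 7, 7, 7) = 7
D -> H -> F: max(4, 2) = 4
Best route has worst link 4.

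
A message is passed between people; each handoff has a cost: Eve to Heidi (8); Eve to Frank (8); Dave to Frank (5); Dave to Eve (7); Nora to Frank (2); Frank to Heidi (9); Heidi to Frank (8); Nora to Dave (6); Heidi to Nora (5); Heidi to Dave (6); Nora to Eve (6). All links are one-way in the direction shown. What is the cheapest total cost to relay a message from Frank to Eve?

Routes from Frank to Eve:
Frank -> Heidi -> Dave -> Eve: 9 + 6 + 7 = 22
Frank -> Heidi -> Nora -> Dave -> Eve: 9 + 5 + 6 + 7 = 27
Frank -> Heidi -> Nora -> Eve: 9 + 5 + 6 = 20
Best route has total 20.

20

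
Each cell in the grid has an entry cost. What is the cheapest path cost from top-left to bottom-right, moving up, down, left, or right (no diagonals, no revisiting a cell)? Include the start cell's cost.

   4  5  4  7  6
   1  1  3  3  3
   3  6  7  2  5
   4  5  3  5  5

24

One optimal route is r0c0 -> r1c0 -> r1c1 -> r1c2 -> r1c3 -> r2c3 -> r2c4 -> r3c4.
Its cost is 4 + 1 + 1 + 3 + 3 + 2 + 5 + 5 = 24.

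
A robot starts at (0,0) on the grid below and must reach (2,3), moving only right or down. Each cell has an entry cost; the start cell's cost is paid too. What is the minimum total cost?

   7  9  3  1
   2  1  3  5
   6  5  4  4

Take r0c0 r1c0 r1c1 r1c2 r2c2 r2c3 for a total of 7 + 2 + 1 + 3 + 4 + 4 = 21.

21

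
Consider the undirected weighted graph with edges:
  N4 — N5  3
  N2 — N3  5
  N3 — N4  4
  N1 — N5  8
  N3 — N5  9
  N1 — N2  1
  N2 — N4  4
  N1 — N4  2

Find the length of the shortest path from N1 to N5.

Checking several routes:
N1 → N2 → N4 → N5: 1 + 4 + 3 = 8
N1 → N2 → N3 → N4 → N5: 1 + 5 + 4 + 3 = 13
N1 → N5: 8
N1 → N4 → N5: 2 + 3 = 5
Best route has total 5.

5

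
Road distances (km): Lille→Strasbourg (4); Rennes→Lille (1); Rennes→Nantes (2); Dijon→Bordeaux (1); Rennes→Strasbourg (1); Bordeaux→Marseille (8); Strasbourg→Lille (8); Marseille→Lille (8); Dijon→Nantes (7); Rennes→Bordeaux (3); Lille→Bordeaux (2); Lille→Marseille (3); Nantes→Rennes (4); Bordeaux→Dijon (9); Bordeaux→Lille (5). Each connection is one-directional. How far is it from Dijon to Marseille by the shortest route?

9

Some routes from Dijon to Marseille:
Dijon-Nantes-Rennes-Lille-Marseille: 7 + 4 + 1 + 3 = 15
Dijon-Nantes-Rennes-Bordeaux-Marseille: 7 + 4 + 3 + 8 = 22
Dijon-Bordeaux-Lille-Marseille: 1 + 5 + 3 = 9
Dijon-Nantes-Rennes-Bordeaux-Lille-Marseille: 7 + 4 + 3 + 5 + 3 = 22
Dijon-Nantes-Rennes-Lille-Bordeaux-Marseille: 7 + 4 + 1 + 2 + 8 = 22
Dijon-Bordeaux-Marseille: 1 + 8 = 9
Shortest: 9 km.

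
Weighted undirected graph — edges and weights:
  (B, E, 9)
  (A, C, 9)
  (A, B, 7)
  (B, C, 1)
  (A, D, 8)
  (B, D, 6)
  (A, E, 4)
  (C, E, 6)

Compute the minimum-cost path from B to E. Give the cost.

Some routes from B to E:
B - D - A - E: 6 + 8 + 4 = 18
B - E: 9
B - C - A - E: 1 + 9 + 4 = 14
B - C - E: 1 + 6 = 7
B - A - E: 7 + 4 = 11
The minimum is 7.

7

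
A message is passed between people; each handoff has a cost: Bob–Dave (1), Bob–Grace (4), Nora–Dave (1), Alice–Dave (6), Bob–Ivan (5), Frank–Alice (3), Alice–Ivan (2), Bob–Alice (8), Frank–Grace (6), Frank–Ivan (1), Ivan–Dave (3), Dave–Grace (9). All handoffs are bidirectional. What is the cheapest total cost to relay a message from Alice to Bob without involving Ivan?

7

Routes from Alice to Bob avoiding Ivan:
Alice → Frank → Grace → Dave → Bob: 3 + 6 + 9 + 1 = 19
Alice → Frank → Grace → Bob: 3 + 6 + 4 = 13
Alice → Bob: 8
Alice → Dave → Bob: 6 + 1 = 7
Alice → Dave → Grace → Bob: 6 + 9 + 4 = 19
The minimum is 7.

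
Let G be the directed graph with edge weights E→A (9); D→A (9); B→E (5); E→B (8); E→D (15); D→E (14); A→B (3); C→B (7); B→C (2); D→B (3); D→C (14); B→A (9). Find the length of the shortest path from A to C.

Routes from A to C:
A-B-E-D-C: 3 + 5 + 15 + 14 = 37
A-B-C: 3 + 2 = 5
Shortest: 5.

5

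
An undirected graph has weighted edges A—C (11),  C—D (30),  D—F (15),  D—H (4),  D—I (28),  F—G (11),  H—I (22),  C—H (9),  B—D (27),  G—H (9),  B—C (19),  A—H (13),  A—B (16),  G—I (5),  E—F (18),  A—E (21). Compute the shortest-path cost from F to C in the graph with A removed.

Checking several routes:
F -> D -> C: 15 + 30 = 45
F -> D -> H -> C: 15 + 4 + 9 = 28
F -> G -> H -> C: 11 + 9 + 9 = 29
Best route has total 28.

28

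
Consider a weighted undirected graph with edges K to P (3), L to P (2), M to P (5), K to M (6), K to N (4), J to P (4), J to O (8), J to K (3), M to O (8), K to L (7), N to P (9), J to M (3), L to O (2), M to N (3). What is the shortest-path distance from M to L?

Some routes from M to L:
M -> J -> P -> L: 3 + 4 + 2 = 9
M -> O -> L: 8 + 2 = 10
M -> J -> K -> P -> L: 3 + 3 + 3 + 2 = 11
M -> P -> L: 5 + 2 = 7
Best route has total 7.

7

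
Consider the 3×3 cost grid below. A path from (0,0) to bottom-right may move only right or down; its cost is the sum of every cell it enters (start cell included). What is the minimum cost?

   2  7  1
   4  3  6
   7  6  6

21

Take r0c0 r1c0 r1c1 r1c2 r2c2 for a total of 2 + 4 + 3 + 6 + 6 = 21.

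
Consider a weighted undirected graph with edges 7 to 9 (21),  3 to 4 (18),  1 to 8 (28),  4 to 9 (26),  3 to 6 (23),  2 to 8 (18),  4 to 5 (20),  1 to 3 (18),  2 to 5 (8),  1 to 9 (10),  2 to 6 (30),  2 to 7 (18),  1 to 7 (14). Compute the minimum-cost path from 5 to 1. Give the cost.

A few of the 5→1 routes:
5 -> 2 -> 7 -> 9 -> 1: 8 + 18 + 21 + 10 = 57
5 -> 2 -> 8 -> 1: 8 + 18 + 28 = 54
5 -> 4 -> 9 -> 1: 20 + 26 + 10 = 56
5 -> 2 -> 6 -> 3 -> 1: 8 + 30 + 23 + 18 = 79
5 -> 4 -> 3 -> 1: 20 + 18 + 18 = 56
5 -> 2 -> 7 -> 1: 8 + 18 + 14 = 40
Shortest: 40.

40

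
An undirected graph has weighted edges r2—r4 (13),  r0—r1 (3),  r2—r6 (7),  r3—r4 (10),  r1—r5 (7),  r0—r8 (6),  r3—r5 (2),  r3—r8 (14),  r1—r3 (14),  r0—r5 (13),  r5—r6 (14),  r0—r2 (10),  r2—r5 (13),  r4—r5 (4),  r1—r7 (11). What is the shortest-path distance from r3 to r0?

12

Comparing a few candidate routes:
r3 - r8 - r0: 14 + 6 = 20
r3 - r1 - r0: 14 + 3 = 17
r3 - r4 - r5 - r1 - r0: 10 + 4 + 7 + 3 = 24
r3 - r5 - r1 - r0: 2 + 7 + 3 = 12
r3 - r5 - r2 - r0: 2 + 13 + 10 = 25
r3 - r5 - r0: 2 + 13 = 15
The minimum is 12.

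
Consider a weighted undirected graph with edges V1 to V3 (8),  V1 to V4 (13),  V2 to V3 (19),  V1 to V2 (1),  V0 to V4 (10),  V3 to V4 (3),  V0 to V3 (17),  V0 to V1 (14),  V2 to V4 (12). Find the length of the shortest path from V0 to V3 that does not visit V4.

17

Paths from V0 to V3 avoiding V4:
V0→V1→V3: 14 + 8 = 22
V0→V1→V2→V3: 14 + 1 + 19 = 34
V0→V3: 17
The minimum is 17.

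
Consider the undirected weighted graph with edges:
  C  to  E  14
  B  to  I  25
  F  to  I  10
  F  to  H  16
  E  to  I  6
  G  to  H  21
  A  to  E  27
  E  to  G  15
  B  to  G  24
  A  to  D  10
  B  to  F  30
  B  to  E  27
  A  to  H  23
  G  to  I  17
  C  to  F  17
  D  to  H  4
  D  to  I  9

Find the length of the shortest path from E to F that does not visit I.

31

A few of the E→F routes:
E - C - F: 14 + 17 = 31
E - B - F: 27 + 30 = 57
E - G - H - F: 15 + 21 + 16 = 52
Best route has total 31.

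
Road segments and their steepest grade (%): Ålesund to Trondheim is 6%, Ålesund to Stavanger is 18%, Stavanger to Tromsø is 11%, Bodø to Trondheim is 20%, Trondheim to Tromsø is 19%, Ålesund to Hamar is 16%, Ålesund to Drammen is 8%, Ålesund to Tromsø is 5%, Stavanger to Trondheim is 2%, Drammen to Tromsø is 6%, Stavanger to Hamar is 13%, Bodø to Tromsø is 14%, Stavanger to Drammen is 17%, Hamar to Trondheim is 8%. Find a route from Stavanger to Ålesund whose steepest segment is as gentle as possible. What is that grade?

6

Some routes from Stavanger to Ålesund:
Stavanger-Hamar-Trondheim-Ålesund: max(13, 8, 6) = 13
Stavanger-Tromsø-Ålesund: max(11, 5) = 11
Stavanger-Trondheim-Ålesund: max(2, 6) = 6
Stavanger-Hamar-Ålesund: max(13, 16) = 16
Stavanger-Tromsø-Drammen-Ålesund: max(11, 6, 8) = 11
The minimum achievable maximum is 6%.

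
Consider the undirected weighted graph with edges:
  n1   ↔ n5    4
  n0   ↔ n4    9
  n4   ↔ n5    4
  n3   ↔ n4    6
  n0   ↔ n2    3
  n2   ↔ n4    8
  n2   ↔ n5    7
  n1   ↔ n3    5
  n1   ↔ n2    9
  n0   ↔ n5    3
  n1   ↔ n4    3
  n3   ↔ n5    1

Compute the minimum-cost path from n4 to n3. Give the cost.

5

Comparing a few candidate routes:
n4 - n3: 6
n4 - n5 - n3: 4 + 1 = 5
n4 - n1 - n5 - n3: 3 + 4 + 1 = 8
n4 - n1 - n3: 3 + 5 = 8
n4 - n5 - n1 - n3: 4 + 4 + 5 = 13
Best route has total 5.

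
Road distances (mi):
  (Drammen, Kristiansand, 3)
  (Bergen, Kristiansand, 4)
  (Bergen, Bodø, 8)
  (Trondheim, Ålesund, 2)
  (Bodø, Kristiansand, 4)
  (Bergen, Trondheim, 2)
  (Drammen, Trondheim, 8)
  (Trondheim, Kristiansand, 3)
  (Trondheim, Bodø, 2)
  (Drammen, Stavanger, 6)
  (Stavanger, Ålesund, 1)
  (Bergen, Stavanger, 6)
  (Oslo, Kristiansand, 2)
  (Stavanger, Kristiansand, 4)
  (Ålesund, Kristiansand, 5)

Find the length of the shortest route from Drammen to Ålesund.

7

Some routes from Drammen to Ålesund:
Drammen - Stavanger - Ålesund: 6 + 1 = 7
Drammen - Trondheim - Ålesund: 8 + 2 = 10
Drammen - Kristiansand - Ålesund: 3 + 5 = 8
Drammen - Kristiansand - Bergen - Trondheim - Ålesund: 3 + 4 + 2 + 2 = 11
Drammen - Kristiansand - Trondheim - Ålesund: 3 + 3 + 2 = 8
Drammen - Kristiansand - Stavanger - Ålesund: 3 + 4 + 1 = 8
Best route has total 7 mi.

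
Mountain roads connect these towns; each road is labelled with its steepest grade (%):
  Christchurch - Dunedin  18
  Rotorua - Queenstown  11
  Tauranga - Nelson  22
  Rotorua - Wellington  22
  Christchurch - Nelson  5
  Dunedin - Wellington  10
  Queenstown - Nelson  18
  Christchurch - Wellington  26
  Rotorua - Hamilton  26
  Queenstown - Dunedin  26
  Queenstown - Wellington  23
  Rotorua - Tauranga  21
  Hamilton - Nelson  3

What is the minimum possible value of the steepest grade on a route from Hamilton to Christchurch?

A few of the Hamilton→Christchurch routes:
Hamilton -> Nelson -> Tauranga -> Rotorua -> Wellington -> Dunedin -> Christchurch: max(3, 22, 21, 22, 10, 18) = 22
Hamilton -> Nelson -> Queenstown -> Rotorua -> Wellington -> Dunedin -> Christchurch: max(3, 18, 11, 22, 10, 18) = 22
Hamilton -> Nelson -> Christchurch: max(3, 5) = 5
The minimum achievable maximum is 5%.

5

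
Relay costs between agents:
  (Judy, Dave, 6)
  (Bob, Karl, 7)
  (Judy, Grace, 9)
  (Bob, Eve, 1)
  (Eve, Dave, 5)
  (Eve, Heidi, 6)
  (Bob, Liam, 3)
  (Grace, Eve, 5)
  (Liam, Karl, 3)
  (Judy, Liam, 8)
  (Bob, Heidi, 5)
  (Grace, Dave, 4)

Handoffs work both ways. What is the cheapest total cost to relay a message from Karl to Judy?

Comparing a few candidate routes:
Karl → Bob → Eve → Dave → Judy: 7 + 1 + 5 + 6 = 19
Karl → Bob → Liam → Judy: 7 + 3 + 8 = 18
Karl → Liam → Bob → Eve → Grace → Judy: 3 + 3 + 1 + 5 + 9 = 21
Karl → Liam → Bob → Eve → Dave → Judy: 3 + 3 + 1 + 5 + 6 = 18
Karl → Liam → Bob → Eve → Grace → Dave → Judy: 3 + 3 + 1 + 5 + 4 + 6 = 22
Karl → Liam → Judy: 3 + 8 = 11
Best route has total 11.

11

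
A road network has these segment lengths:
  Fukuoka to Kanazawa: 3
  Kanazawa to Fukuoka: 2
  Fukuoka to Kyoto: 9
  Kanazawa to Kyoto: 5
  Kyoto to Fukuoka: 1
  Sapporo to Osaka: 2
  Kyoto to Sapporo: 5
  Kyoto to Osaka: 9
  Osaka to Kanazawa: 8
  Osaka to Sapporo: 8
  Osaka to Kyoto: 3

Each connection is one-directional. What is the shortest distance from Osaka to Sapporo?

8

Paths from Osaka to Sapporo:
Osaka-Kanazawa-Kyoto-Sapporo: 8 + 5 + 5 = 18
Osaka-Kanazawa-Fukuoka-Kyoto-Sapporo: 8 + 2 + 9 + 5 = 24
Osaka-Sapporo: 8
Osaka-Kyoto-Sapporo: 3 + 5 = 8
Shortest: 8.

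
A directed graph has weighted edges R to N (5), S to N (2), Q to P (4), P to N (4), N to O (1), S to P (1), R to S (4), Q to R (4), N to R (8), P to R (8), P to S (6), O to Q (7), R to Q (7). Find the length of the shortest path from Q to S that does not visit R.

Paths from Q to S avoiding R:
Q → P → S: 4 + 6 = 10
Best route has total 10.

10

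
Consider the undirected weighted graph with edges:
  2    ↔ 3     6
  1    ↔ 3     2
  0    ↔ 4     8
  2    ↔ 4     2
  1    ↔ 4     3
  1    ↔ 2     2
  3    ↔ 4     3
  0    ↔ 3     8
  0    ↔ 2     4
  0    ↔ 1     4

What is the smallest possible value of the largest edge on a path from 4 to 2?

A few of the 4→2 routes:
4 - 2: max(2) = 2
4 - 3 - 1 - 0 - 2: max(3, 2, 4, 4) = 4
4 - 3 - 1 - 2: max(3, 2, 2) = 3
4 - 1 - 2: max(3, 2) = 3
4 - 1 - 0 - 2: max(3, 4, 4) = 4
Best route has worst link 2.

2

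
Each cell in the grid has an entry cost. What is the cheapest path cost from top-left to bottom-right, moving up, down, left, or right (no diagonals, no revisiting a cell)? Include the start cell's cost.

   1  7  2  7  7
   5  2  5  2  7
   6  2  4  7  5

Cheapest: [0,0] -> [1,0] -> [1,1] -> [2,1] -> [2,2] -> [2,3] -> [2,4]
  1 + 5 + 2 + 2 + 4 + 7 + 5 = 26

26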